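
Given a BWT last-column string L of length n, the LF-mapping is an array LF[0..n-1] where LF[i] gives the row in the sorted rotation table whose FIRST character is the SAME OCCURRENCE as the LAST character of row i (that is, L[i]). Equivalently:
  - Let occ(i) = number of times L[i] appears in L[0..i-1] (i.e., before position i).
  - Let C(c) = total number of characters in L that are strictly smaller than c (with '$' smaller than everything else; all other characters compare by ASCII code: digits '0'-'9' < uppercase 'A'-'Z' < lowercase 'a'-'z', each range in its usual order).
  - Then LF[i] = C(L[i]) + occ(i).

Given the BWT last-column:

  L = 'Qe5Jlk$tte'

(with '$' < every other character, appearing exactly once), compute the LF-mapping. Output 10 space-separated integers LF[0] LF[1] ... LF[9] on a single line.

Char counts: '$':1, '5':1, 'J':1, 'Q':1, 'e':2, 'k':1, 'l':1, 't':2
C (first-col start): C('$')=0, C('5')=1, C('J')=2, C('Q')=3, C('e')=4, C('k')=6, C('l')=7, C('t')=8
L[0]='Q': occ=0, LF[0]=C('Q')+0=3+0=3
L[1]='e': occ=0, LF[1]=C('e')+0=4+0=4
L[2]='5': occ=0, LF[2]=C('5')+0=1+0=1
L[3]='J': occ=0, LF[3]=C('J')+0=2+0=2
L[4]='l': occ=0, LF[4]=C('l')+0=7+0=7
L[5]='k': occ=0, LF[5]=C('k')+0=6+0=6
L[6]='$': occ=0, LF[6]=C('$')+0=0+0=0
L[7]='t': occ=0, LF[7]=C('t')+0=8+0=8
L[8]='t': occ=1, LF[8]=C('t')+1=8+1=9
L[9]='e': occ=1, LF[9]=C('e')+1=4+1=5

Answer: 3 4 1 2 7 6 0 8 9 5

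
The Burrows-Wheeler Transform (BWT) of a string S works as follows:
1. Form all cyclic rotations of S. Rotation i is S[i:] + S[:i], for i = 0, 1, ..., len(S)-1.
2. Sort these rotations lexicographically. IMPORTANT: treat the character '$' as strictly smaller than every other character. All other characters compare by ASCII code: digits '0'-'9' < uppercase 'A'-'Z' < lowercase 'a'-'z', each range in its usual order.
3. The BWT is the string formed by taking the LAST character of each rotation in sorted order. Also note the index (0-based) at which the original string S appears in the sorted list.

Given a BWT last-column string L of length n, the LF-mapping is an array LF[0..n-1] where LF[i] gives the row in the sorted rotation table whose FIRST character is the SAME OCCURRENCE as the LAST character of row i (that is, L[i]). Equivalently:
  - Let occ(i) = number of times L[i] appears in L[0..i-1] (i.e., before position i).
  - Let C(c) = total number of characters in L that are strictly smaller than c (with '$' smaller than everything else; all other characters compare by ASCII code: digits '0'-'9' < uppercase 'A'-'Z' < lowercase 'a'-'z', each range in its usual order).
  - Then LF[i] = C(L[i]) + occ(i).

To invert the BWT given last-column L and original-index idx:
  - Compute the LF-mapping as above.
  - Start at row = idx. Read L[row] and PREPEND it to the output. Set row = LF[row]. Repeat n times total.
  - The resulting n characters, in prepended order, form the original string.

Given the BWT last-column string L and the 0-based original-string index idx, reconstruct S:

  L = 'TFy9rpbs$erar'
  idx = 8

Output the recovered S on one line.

LF mapping: 3 2 12 1 8 7 5 11 0 6 9 4 10
Walk LF starting at row 8, prepending L[row]:
  step 1: row=8, L[8]='$', prepend. Next row=LF[8]=0
  step 2: row=0, L[0]='T', prepend. Next row=LF[0]=3
  step 3: row=3, L[3]='9', prepend. Next row=LF[3]=1
  step 4: row=1, L[1]='F', prepend. Next row=LF[1]=2
  step 5: row=2, L[2]='y', prepend. Next row=LF[2]=12
  step 6: row=12, L[12]='r', prepend. Next row=LF[12]=10
  step 7: row=10, L[10]='r', prepend. Next row=LF[10]=9
  step 8: row=9, L[9]='e', prepend. Next row=LF[9]=6
  step 9: row=6, L[6]='b', prepend. Next row=LF[6]=5
  step 10: row=5, L[5]='p', prepend. Next row=LF[5]=7
  step 11: row=7, L[7]='s', prepend. Next row=LF[7]=11
  step 12: row=11, L[11]='a', prepend. Next row=LF[11]=4
  step 13: row=4, L[4]='r', prepend. Next row=LF[4]=8
Reversed output: raspberryF9T$

Answer: raspberryF9T$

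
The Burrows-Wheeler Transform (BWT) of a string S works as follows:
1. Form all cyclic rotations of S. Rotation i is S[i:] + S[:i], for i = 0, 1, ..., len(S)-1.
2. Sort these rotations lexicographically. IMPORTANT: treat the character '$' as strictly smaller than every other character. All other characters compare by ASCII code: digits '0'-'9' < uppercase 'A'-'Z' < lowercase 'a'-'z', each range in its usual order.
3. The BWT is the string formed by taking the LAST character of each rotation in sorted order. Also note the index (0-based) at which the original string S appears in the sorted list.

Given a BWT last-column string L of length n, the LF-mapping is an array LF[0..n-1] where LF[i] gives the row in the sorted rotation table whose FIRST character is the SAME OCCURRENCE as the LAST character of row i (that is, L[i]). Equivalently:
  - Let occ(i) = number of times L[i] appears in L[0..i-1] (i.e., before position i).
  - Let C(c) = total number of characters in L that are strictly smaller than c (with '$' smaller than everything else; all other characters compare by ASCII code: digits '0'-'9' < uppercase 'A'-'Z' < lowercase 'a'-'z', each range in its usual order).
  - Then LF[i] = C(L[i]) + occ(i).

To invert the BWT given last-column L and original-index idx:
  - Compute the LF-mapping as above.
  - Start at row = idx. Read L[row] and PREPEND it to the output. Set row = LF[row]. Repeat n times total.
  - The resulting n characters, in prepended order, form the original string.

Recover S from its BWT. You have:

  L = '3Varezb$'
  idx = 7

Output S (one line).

LF mapping: 1 2 3 6 5 7 4 0
Walk LF starting at row 7, prepending L[row]:
  step 1: row=7, L[7]='$', prepend. Next row=LF[7]=0
  step 2: row=0, L[0]='3', prepend. Next row=LF[0]=1
  step 3: row=1, L[1]='V', prepend. Next row=LF[1]=2
  step 4: row=2, L[2]='a', prepend. Next row=LF[2]=3
  step 5: row=3, L[3]='r', prepend. Next row=LF[3]=6
  step 6: row=6, L[6]='b', prepend. Next row=LF[6]=4
  step 7: row=4, L[4]='e', prepend. Next row=LF[4]=5
  step 8: row=5, L[5]='z', prepend. Next row=LF[5]=7
Reversed output: zebraV3$

Answer: zebraV3$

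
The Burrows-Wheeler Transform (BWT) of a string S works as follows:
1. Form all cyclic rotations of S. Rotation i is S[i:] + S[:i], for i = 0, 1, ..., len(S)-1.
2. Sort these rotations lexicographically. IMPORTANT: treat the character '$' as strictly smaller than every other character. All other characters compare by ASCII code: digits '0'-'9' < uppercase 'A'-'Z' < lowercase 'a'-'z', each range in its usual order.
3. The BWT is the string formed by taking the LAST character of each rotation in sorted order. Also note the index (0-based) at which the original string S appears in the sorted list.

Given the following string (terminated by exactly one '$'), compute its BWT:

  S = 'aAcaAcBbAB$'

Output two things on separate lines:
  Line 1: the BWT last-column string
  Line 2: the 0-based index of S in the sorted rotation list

Answer: BbaaAcc$BAA
7

Derivation:
All 11 rotations (rotation i = S[i:]+S[:i]):
  rot[0] = aAcaAcBbAB$
  rot[1] = AcaAcBbAB$a
  rot[2] = caAcBbAB$aA
  rot[3] = aAcBbAB$aAc
  rot[4] = AcBbAB$aAca
  rot[5] = cBbAB$aAcaA
  rot[6] = BbAB$aAcaAc
  rot[7] = bAB$aAcaAcB
  rot[8] = AB$aAcaAcBb
  rot[9] = B$aAcaAcBbA
  rot[10] = $aAcaAcBbAB
Sorted (with $ < everything):
  sorted[0] = $aAcaAcBbAB  (last char: 'B')
  sorted[1] = AB$aAcaAcBb  (last char: 'b')
  sorted[2] = AcBbAB$aAca  (last char: 'a')
  sorted[3] = AcaAcBbAB$a  (last char: 'a')
  sorted[4] = B$aAcaAcBbA  (last char: 'A')
  sorted[5] = BbAB$aAcaAc  (last char: 'c')
  sorted[6] = aAcBbAB$aAc  (last char: 'c')
  sorted[7] = aAcaAcBbAB$  (last char: '$')
  sorted[8] = bAB$aAcaAcB  (last char: 'B')
  sorted[9] = cBbAB$aAcaA  (last char: 'A')
  sorted[10] = caAcBbAB$aA  (last char: 'A')
Last column: BbaaAcc$BAA
Original string S is at sorted index 7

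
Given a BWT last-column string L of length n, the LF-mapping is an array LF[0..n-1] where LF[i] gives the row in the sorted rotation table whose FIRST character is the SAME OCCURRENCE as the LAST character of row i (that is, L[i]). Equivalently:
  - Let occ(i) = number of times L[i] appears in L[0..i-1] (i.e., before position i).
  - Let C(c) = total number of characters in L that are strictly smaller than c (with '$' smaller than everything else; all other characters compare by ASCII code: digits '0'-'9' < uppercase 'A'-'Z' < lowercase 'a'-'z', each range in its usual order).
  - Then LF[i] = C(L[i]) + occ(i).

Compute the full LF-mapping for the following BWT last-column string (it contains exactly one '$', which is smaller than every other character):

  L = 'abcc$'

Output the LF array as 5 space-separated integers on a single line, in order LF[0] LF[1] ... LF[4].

Char counts: '$':1, 'a':1, 'b':1, 'c':2
C (first-col start): C('$')=0, C('a')=1, C('b')=2, C('c')=3
L[0]='a': occ=0, LF[0]=C('a')+0=1+0=1
L[1]='b': occ=0, LF[1]=C('b')+0=2+0=2
L[2]='c': occ=0, LF[2]=C('c')+0=3+0=3
L[3]='c': occ=1, LF[3]=C('c')+1=3+1=4
L[4]='$': occ=0, LF[4]=C('$')+0=0+0=0

Answer: 1 2 3 4 0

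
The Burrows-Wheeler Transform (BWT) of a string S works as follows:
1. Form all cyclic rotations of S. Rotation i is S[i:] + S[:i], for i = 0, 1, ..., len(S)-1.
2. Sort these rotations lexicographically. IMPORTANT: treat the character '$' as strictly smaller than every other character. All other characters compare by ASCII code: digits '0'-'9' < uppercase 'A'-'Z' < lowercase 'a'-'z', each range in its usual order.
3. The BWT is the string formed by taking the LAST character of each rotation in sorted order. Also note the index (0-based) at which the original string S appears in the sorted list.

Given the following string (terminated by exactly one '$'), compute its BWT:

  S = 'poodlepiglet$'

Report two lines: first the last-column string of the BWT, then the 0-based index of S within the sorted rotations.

Answer: tollipdgope$e
11

Derivation:
All 13 rotations (rotation i = S[i:]+S[:i]):
  rot[0] = poodlepiglet$
  rot[1] = oodlepiglet$p
  rot[2] = odlepiglet$po
  rot[3] = dlepiglet$poo
  rot[4] = lepiglet$pood
  rot[5] = epiglet$poodl
  rot[6] = piglet$poodle
  rot[7] = iglet$poodlep
  rot[8] = glet$poodlepi
  rot[9] = let$poodlepig
  rot[10] = et$poodlepigl
  rot[11] = t$poodlepigle
  rot[12] = $poodlepiglet
Sorted (with $ < everything):
  sorted[0] = $poodlepiglet  (last char: 't')
  sorted[1] = dlepiglet$poo  (last char: 'o')
  sorted[2] = epiglet$poodl  (last char: 'l')
  sorted[3] = et$poodlepigl  (last char: 'l')
  sorted[4] = glet$poodlepi  (last char: 'i')
  sorted[5] = iglet$poodlep  (last char: 'p')
  sorted[6] = lepiglet$pood  (last char: 'd')
  sorted[7] = let$poodlepig  (last char: 'g')
  sorted[8] = odlepiglet$po  (last char: 'o')
  sorted[9] = oodlepiglet$p  (last char: 'p')
  sorted[10] = piglet$poodle  (last char: 'e')
  sorted[11] = poodlepiglet$  (last char: '$')
  sorted[12] = t$poodlepigle  (last char: 'e')
Last column: tollipdgope$e
Original string S is at sorted index 11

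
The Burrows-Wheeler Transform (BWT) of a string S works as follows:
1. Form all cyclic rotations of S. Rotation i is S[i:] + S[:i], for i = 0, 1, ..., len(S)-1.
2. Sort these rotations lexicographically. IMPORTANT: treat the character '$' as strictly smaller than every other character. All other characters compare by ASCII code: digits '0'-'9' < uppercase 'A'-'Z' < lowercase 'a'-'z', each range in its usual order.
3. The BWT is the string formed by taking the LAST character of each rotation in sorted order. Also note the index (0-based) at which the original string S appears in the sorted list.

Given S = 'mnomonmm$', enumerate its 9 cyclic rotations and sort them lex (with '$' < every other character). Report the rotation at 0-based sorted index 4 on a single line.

All 9 rotations (rotation i = S[i:]+S[:i]):
  rot[0] = mnomonmm$
  rot[1] = nomonmm$m
  rot[2] = omonmm$mn
  rot[3] = monmm$mno
  rot[4] = onmm$mnom
  rot[5] = nmm$mnomo
  rot[6] = mm$mnomon
  rot[7] = m$mnomonm
  rot[8] = $mnomonmm
Sorted (with $ < everything):
  sorted[0] = $mnomonmm
  sorted[1] = m$mnomonm
  sorted[2] = mm$mnomon
  sorted[3] = mnomonmm$
  sorted[4] = monmm$mno
  sorted[5] = nmm$mnomo
  sorted[6] = nomonmm$m
  sorted[7] = omonmm$mn
  sorted[8] = onmm$mnom
sorted[4] = monmm$mno

Answer: monmm$mno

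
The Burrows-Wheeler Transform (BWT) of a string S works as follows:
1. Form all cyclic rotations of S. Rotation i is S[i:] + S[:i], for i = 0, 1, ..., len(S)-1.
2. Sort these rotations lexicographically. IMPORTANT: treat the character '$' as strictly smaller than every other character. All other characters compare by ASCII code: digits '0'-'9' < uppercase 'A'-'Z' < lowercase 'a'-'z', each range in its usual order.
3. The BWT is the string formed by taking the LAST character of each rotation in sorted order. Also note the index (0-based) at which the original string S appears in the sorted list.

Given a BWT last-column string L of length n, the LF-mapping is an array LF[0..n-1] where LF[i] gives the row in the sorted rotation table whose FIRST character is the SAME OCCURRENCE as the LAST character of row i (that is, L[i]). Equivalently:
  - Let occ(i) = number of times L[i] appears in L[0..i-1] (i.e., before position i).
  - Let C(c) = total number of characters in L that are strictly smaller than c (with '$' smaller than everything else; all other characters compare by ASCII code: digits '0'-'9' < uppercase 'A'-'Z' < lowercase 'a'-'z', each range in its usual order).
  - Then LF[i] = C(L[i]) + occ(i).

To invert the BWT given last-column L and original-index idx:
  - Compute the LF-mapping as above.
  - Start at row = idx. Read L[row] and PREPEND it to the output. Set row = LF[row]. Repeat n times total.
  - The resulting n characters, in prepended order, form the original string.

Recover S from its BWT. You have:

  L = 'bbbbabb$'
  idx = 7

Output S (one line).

Answer: bbbbabb$

Derivation:
LF mapping: 2 3 4 5 1 6 7 0
Walk LF starting at row 7, prepending L[row]:
  step 1: row=7, L[7]='$', prepend. Next row=LF[7]=0
  step 2: row=0, L[0]='b', prepend. Next row=LF[0]=2
  step 3: row=2, L[2]='b', prepend. Next row=LF[2]=4
  step 4: row=4, L[4]='a', prepend. Next row=LF[4]=1
  step 5: row=1, L[1]='b', prepend. Next row=LF[1]=3
  step 6: row=3, L[3]='b', prepend. Next row=LF[3]=5
  step 7: row=5, L[5]='b', prepend. Next row=LF[5]=6
  step 8: row=6, L[6]='b', prepend. Next row=LF[6]=7
Reversed output: bbbbabb$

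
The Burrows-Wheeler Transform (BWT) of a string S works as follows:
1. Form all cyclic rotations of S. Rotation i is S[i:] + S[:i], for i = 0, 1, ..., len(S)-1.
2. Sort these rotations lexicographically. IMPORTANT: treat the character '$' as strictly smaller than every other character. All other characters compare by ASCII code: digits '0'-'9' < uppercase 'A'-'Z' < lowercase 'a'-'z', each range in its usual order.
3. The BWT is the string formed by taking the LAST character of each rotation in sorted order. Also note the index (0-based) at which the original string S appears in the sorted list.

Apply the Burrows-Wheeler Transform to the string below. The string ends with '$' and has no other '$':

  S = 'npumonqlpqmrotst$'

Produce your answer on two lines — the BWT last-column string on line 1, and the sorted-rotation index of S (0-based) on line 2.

All 17 rotations (rotation i = S[i:]+S[:i]):
  rot[0] = npumonqlpqmrotst$
  rot[1] = pumonqlpqmrotst$n
  rot[2] = umonqlpqmrotst$np
  rot[3] = monqlpqmrotst$npu
  rot[4] = onqlpqmrotst$npum
  rot[5] = nqlpqmrotst$npumo
  rot[6] = qlpqmrotst$npumon
  rot[7] = lpqmrotst$npumonq
  rot[8] = pqmrotst$npumonql
  rot[9] = qmrotst$npumonqlp
  rot[10] = mrotst$npumonqlpq
  rot[11] = rotst$npumonqlpqm
  rot[12] = otst$npumonqlpqmr
  rot[13] = tst$npumonqlpqmro
  rot[14] = st$npumonqlpqmrot
  rot[15] = t$npumonqlpqmrots
  rot[16] = $npumonqlpqmrotst
Sorted (with $ < everything):
  sorted[0] = $npumonqlpqmrotst  (last char: 't')
  sorted[1] = lpqmrotst$npumonq  (last char: 'q')
  sorted[2] = monqlpqmrotst$npu  (last char: 'u')
  sorted[3] = mrotst$npumonqlpq  (last char: 'q')
  sorted[4] = npumonqlpqmrotst$  (last char: '$')
  sorted[5] = nqlpqmrotst$npumo  (last char: 'o')
  sorted[6] = onqlpqmrotst$npum  (last char: 'm')
  sorted[7] = otst$npumonqlpqmr  (last char: 'r')
  sorted[8] = pqmrotst$npumonql  (last char: 'l')
  sorted[9] = pumonqlpqmrotst$n  (last char: 'n')
  sorted[10] = qlpqmrotst$npumon  (last char: 'n')
  sorted[11] = qmrotst$npumonqlp  (last char: 'p')
  sorted[12] = rotst$npumonqlpqm  (last char: 'm')
  sorted[13] = st$npumonqlpqmrot  (last char: 't')
  sorted[14] = t$npumonqlpqmrots  (last char: 's')
  sorted[15] = tst$npumonqlpqmro  (last char: 'o')
  sorted[16] = umonqlpqmrotst$np  (last char: 'p')
Last column: tquq$omrlnnpmtsop
Original string S is at sorted index 4

Answer: tquq$omrlnnpmtsop
4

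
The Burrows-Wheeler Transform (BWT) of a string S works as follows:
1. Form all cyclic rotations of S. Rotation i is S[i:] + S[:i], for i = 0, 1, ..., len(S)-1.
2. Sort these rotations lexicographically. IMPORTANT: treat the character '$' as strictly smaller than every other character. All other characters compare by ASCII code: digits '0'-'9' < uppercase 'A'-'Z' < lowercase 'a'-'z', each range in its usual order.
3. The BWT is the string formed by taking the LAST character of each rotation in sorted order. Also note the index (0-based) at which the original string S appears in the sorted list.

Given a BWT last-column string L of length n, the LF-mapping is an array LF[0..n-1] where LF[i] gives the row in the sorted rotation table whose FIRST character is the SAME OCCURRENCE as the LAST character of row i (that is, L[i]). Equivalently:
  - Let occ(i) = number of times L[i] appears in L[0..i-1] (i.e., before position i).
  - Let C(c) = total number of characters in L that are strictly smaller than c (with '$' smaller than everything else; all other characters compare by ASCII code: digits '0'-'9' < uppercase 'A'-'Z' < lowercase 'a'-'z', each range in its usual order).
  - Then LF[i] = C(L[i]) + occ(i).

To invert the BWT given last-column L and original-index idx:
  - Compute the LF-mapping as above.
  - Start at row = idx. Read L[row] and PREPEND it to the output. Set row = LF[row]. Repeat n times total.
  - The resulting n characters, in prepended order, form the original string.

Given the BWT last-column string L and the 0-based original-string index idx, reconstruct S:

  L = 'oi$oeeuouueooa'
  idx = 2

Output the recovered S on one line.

LF mapping: 6 5 0 7 2 3 11 8 12 13 4 9 10 1
Walk LF starting at row 2, prepending L[row]:
  step 1: row=2, L[2]='$', prepend. Next row=LF[2]=0
  step 2: row=0, L[0]='o', prepend. Next row=LF[0]=6
  step 3: row=6, L[6]='u', prepend. Next row=LF[6]=11
  step 4: row=11, L[11]='o', prepend. Next row=LF[11]=9
  step 5: row=9, L[9]='u', prepend. Next row=LF[9]=13
  step 6: row=13, L[13]='a', prepend. Next row=LF[13]=1
  step 7: row=1, L[1]='i', prepend. Next row=LF[1]=5
  step 8: row=5, L[5]='e', prepend. Next row=LF[5]=3
  step 9: row=3, L[3]='o', prepend. Next row=LF[3]=7
  step 10: row=7, L[7]='o', prepend. Next row=LF[7]=8
  step 11: row=8, L[8]='u', prepend. Next row=LF[8]=12
  step 12: row=12, L[12]='o', prepend. Next row=LF[12]=10
  step 13: row=10, L[10]='e', prepend. Next row=LF[10]=4
  step 14: row=4, L[4]='e', prepend. Next row=LF[4]=2
Reversed output: eeouooeiauouo$

Answer: eeouooeiauouo$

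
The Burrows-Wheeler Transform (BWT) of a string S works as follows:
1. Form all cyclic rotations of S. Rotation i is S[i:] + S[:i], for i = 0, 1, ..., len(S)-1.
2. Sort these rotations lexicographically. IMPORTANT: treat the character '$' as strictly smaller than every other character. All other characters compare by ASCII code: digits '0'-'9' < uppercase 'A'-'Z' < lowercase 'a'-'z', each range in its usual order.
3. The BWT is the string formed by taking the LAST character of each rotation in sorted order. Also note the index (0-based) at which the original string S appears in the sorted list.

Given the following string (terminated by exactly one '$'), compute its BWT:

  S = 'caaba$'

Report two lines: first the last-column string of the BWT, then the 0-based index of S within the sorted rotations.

Answer: abcaa$
5

Derivation:
All 6 rotations (rotation i = S[i:]+S[:i]):
  rot[0] = caaba$
  rot[1] = aaba$c
  rot[2] = aba$ca
  rot[3] = ba$caa
  rot[4] = a$caab
  rot[5] = $caaba
Sorted (with $ < everything):
  sorted[0] = $caaba  (last char: 'a')
  sorted[1] = a$caab  (last char: 'b')
  sorted[2] = aaba$c  (last char: 'c')
  sorted[3] = aba$ca  (last char: 'a')
  sorted[4] = ba$caa  (last char: 'a')
  sorted[5] = caaba$  (last char: '$')
Last column: abcaa$
Original string S is at sorted index 5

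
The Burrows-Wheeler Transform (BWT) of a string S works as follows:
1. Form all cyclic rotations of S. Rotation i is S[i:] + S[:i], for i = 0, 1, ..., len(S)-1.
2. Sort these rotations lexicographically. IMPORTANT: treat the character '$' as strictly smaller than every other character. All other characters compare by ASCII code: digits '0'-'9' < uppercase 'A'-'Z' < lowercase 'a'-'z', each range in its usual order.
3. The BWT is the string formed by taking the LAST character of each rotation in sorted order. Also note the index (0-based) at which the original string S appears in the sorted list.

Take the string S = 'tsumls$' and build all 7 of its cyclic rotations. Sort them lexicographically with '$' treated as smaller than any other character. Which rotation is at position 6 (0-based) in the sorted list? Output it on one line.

Answer: umls$ts

Derivation:
All 7 rotations (rotation i = S[i:]+S[:i]):
  rot[0] = tsumls$
  rot[1] = sumls$t
  rot[2] = umls$ts
  rot[3] = mls$tsu
  rot[4] = ls$tsum
  rot[5] = s$tsuml
  rot[6] = $tsumls
Sorted (with $ < everything):
  sorted[0] = $tsumls
  sorted[1] = ls$tsum
  sorted[2] = mls$tsu
  sorted[3] = s$tsuml
  sorted[4] = sumls$t
  sorted[5] = tsumls$
  sorted[6] = umls$ts
sorted[6] = umls$ts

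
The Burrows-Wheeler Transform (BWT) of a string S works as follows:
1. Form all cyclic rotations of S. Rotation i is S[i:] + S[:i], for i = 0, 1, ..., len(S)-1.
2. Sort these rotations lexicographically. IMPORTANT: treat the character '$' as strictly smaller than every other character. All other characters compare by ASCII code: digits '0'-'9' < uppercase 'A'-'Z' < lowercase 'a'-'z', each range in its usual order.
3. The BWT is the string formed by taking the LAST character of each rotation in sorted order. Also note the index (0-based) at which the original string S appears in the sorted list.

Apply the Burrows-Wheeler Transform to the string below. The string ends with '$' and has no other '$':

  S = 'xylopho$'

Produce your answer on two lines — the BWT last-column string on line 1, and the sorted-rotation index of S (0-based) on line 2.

All 8 rotations (rotation i = S[i:]+S[:i]):
  rot[0] = xylopho$
  rot[1] = ylopho$x
  rot[2] = lopho$xy
  rot[3] = opho$xyl
  rot[4] = pho$xylo
  rot[5] = ho$xylop
  rot[6] = o$xyloph
  rot[7] = $xylopho
Sorted (with $ < everything):
  sorted[0] = $xylopho  (last char: 'o')
  sorted[1] = ho$xylop  (last char: 'p')
  sorted[2] = lopho$xy  (last char: 'y')
  sorted[3] = o$xyloph  (last char: 'h')
  sorted[4] = opho$xyl  (last char: 'l')
  sorted[5] = pho$xylo  (last char: 'o')
  sorted[6] = xylopho$  (last char: '$')
  sorted[7] = ylopho$x  (last char: 'x')
Last column: opyhlo$x
Original string S is at sorted index 6

Answer: opyhlo$x
6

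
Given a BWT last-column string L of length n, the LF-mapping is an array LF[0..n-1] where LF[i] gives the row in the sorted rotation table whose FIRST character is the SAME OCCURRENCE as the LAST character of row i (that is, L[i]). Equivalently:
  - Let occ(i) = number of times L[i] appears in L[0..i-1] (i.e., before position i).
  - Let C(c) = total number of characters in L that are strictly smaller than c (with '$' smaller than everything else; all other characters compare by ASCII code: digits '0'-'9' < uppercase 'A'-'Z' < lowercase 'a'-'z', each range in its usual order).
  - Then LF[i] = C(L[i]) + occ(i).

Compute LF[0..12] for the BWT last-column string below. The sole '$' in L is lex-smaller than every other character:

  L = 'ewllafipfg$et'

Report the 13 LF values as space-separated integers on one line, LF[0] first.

Char counts: '$':1, 'a':1, 'e':2, 'f':2, 'g':1, 'i':1, 'l':2, 'p':1, 't':1, 'w':1
C (first-col start): C('$')=0, C('a')=1, C('e')=2, C('f')=4, C('g')=6, C('i')=7, C('l')=8, C('p')=10, C('t')=11, C('w')=12
L[0]='e': occ=0, LF[0]=C('e')+0=2+0=2
L[1]='w': occ=0, LF[1]=C('w')+0=12+0=12
L[2]='l': occ=0, LF[2]=C('l')+0=8+0=8
L[3]='l': occ=1, LF[3]=C('l')+1=8+1=9
L[4]='a': occ=0, LF[4]=C('a')+0=1+0=1
L[5]='f': occ=0, LF[5]=C('f')+0=4+0=4
L[6]='i': occ=0, LF[6]=C('i')+0=7+0=7
L[7]='p': occ=0, LF[7]=C('p')+0=10+0=10
L[8]='f': occ=1, LF[8]=C('f')+1=4+1=5
L[9]='g': occ=0, LF[9]=C('g')+0=6+0=6
L[10]='$': occ=0, LF[10]=C('$')+0=0+0=0
L[11]='e': occ=1, LF[11]=C('e')+1=2+1=3
L[12]='t': occ=0, LF[12]=C('t')+0=11+0=11

Answer: 2 12 8 9 1 4 7 10 5 6 0 3 11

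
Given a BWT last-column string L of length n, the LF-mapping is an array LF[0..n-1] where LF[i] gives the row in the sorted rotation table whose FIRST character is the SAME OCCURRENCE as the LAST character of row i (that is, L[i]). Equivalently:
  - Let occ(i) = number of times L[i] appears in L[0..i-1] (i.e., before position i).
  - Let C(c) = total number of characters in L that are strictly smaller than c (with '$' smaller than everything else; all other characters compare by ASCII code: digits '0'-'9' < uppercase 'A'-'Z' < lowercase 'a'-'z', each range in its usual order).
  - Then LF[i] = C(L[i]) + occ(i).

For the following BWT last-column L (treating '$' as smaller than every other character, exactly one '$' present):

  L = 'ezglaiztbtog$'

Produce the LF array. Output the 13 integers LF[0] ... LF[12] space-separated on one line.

Answer: 3 11 4 7 1 6 12 9 2 10 8 5 0

Derivation:
Char counts: '$':1, 'a':1, 'b':1, 'e':1, 'g':2, 'i':1, 'l':1, 'o':1, 't':2, 'z':2
C (first-col start): C('$')=0, C('a')=1, C('b')=2, C('e')=3, C('g')=4, C('i')=6, C('l')=7, C('o')=8, C('t')=9, C('z')=11
L[0]='e': occ=0, LF[0]=C('e')+0=3+0=3
L[1]='z': occ=0, LF[1]=C('z')+0=11+0=11
L[2]='g': occ=0, LF[2]=C('g')+0=4+0=4
L[3]='l': occ=0, LF[3]=C('l')+0=7+0=7
L[4]='a': occ=0, LF[4]=C('a')+0=1+0=1
L[5]='i': occ=0, LF[5]=C('i')+0=6+0=6
L[6]='z': occ=1, LF[6]=C('z')+1=11+1=12
L[7]='t': occ=0, LF[7]=C('t')+0=9+0=9
L[8]='b': occ=0, LF[8]=C('b')+0=2+0=2
L[9]='t': occ=1, LF[9]=C('t')+1=9+1=10
L[10]='o': occ=0, LF[10]=C('o')+0=8+0=8
L[11]='g': occ=1, LF[11]=C('g')+1=4+1=5
L[12]='$': occ=0, LF[12]=C('$')+0=0+0=0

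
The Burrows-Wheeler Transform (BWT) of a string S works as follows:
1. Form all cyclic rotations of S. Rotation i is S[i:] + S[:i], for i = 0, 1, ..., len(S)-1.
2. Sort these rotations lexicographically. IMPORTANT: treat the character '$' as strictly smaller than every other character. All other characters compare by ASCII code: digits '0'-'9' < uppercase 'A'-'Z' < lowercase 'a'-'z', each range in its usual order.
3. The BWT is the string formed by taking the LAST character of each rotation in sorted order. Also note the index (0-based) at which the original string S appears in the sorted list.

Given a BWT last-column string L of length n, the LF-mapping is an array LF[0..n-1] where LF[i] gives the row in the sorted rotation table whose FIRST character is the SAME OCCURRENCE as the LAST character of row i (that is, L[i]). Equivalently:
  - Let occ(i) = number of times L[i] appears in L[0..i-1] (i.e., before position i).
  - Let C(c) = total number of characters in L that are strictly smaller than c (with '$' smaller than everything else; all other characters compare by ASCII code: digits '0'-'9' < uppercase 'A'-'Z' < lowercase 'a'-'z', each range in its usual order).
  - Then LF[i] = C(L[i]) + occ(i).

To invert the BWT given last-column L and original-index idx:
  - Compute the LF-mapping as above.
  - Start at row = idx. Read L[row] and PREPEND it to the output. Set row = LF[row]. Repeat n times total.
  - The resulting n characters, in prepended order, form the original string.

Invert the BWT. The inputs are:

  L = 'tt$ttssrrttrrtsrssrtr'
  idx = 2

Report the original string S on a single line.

LF mapping: 13 14 0 15 16 8 9 1 2 17 18 3 4 19 10 5 11 12 6 20 7
Walk LF starting at row 2, prepending L[row]:
  step 1: row=2, L[2]='$', prepend. Next row=LF[2]=0
  step 2: row=0, L[0]='t', prepend. Next row=LF[0]=13
  step 3: row=13, L[13]='t', prepend. Next row=LF[13]=19
  step 4: row=19, L[19]='t', prepend. Next row=LF[19]=20
  step 5: row=20, L[20]='r', prepend. Next row=LF[20]=7
  step 6: row=7, L[7]='r', prepend. Next row=LF[7]=1
  step 7: row=1, L[1]='t', prepend. Next row=LF[1]=14
  step 8: row=14, L[14]='s', prepend. Next row=LF[14]=10
  step 9: row=10, L[10]='t', prepend. Next row=LF[10]=18
  step 10: row=18, L[18]='r', prepend. Next row=LF[18]=6
  step 11: row=6, L[6]='s', prepend. Next row=LF[6]=9
  step 12: row=9, L[9]='t', prepend. Next row=LF[9]=17
  step 13: row=17, L[17]='s', prepend. Next row=LF[17]=12
  step 14: row=12, L[12]='r', prepend. Next row=LF[12]=4
  step 15: row=4, L[4]='t', prepend. Next row=LF[4]=16
  step 16: row=16, L[16]='s', prepend. Next row=LF[16]=11
  step 17: row=11, L[11]='r', prepend. Next row=LF[11]=3
  step 18: row=3, L[3]='t', prepend. Next row=LF[3]=15
  step 19: row=15, L[15]='r', prepend. Next row=LF[15]=5
  step 20: row=5, L[5]='s', prepend. Next row=LF[5]=8
  step 21: row=8, L[8]='r', prepend. Next row=LF[8]=2
Reversed output: rsrtrstrstsrtstrrttt$

Answer: rsrtrstrstsrtstrrttt$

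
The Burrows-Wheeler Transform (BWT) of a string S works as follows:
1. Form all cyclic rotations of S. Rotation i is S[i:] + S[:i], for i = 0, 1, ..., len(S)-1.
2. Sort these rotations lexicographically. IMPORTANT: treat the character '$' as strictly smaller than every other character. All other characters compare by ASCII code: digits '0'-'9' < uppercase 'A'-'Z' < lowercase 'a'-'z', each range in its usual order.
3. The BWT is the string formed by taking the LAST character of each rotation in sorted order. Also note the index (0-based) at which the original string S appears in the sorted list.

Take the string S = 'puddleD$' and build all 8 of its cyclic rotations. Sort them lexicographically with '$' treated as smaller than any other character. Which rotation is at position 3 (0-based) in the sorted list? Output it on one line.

Answer: dleD$pud

Derivation:
All 8 rotations (rotation i = S[i:]+S[:i]):
  rot[0] = puddleD$
  rot[1] = uddleD$p
  rot[2] = ddleD$pu
  rot[3] = dleD$pud
  rot[4] = leD$pudd
  rot[5] = eD$puddl
  rot[6] = D$puddle
  rot[7] = $puddleD
Sorted (with $ < everything):
  sorted[0] = $puddleD
  sorted[1] = D$puddle
  sorted[2] = ddleD$pu
  sorted[3] = dleD$pud
  sorted[4] = eD$puddl
  sorted[5] = leD$pudd
  sorted[6] = puddleD$
  sorted[7] = uddleD$p
sorted[3] = dleD$pud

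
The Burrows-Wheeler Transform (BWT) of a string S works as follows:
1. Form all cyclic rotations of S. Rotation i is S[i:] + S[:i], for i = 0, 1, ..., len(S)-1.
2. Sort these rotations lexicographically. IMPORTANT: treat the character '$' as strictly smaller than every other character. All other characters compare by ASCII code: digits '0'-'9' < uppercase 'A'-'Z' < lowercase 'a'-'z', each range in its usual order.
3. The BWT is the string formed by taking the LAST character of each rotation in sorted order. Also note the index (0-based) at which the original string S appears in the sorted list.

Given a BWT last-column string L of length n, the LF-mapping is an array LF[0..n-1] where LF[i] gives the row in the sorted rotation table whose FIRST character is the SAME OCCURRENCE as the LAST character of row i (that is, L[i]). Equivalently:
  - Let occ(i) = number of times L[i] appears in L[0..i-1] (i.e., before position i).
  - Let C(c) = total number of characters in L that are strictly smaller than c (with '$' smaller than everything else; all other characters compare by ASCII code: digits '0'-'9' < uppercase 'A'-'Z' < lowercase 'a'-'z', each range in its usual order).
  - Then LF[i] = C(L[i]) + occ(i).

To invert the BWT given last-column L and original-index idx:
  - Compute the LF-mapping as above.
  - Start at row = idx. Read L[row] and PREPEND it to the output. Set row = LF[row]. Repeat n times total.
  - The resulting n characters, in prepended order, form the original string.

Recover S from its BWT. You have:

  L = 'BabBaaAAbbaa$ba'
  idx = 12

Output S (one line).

Answer: baabbabAaaAaBB$

Derivation:
LF mapping: 3 5 11 4 6 7 1 2 12 13 8 9 0 14 10
Walk LF starting at row 12, prepending L[row]:
  step 1: row=12, L[12]='$', prepend. Next row=LF[12]=0
  step 2: row=0, L[0]='B', prepend. Next row=LF[0]=3
  step 3: row=3, L[3]='B', prepend. Next row=LF[3]=4
  step 4: row=4, L[4]='a', prepend. Next row=LF[4]=6
  step 5: row=6, L[6]='A', prepend. Next row=LF[6]=1
  step 6: row=1, L[1]='a', prepend. Next row=LF[1]=5
  step 7: row=5, L[5]='a', prepend. Next row=LF[5]=7
  step 8: row=7, L[7]='A', prepend. Next row=LF[7]=2
  step 9: row=2, L[2]='b', prepend. Next row=LF[2]=11
  step 10: row=11, L[11]='a', prepend. Next row=LF[11]=9
  step 11: row=9, L[9]='b', prepend. Next row=LF[9]=13
  step 12: row=13, L[13]='b', prepend. Next row=LF[13]=14
  step 13: row=14, L[14]='a', prepend. Next row=LF[14]=10
  step 14: row=10, L[10]='a', prepend. Next row=LF[10]=8
  step 15: row=8, L[8]='b', prepend. Next row=LF[8]=12
Reversed output: baabbabAaaAaBB$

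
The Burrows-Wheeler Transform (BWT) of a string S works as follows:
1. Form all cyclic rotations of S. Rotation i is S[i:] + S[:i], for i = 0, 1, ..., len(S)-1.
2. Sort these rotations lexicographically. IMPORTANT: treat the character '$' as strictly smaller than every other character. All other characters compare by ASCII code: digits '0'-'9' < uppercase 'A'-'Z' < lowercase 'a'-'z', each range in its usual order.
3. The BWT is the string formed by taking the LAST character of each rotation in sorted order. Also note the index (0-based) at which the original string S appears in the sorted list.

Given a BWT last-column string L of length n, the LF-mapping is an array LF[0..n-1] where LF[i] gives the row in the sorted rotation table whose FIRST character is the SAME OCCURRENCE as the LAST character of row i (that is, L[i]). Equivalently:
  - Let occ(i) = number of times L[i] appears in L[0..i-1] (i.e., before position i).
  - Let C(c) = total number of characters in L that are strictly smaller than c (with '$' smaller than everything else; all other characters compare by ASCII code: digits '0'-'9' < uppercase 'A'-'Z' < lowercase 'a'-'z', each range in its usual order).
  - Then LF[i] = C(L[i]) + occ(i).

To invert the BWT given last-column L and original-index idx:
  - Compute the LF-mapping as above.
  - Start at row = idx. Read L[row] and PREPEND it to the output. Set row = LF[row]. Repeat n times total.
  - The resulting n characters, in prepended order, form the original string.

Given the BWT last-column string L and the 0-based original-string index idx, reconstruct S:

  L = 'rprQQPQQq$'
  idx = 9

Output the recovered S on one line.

LF mapping: 8 6 9 2 3 1 4 5 7 0
Walk LF starting at row 9, prepending L[row]:
  step 1: row=9, L[9]='$', prepend. Next row=LF[9]=0
  step 2: row=0, L[0]='r', prepend. Next row=LF[0]=8
  step 3: row=8, L[8]='q', prepend. Next row=LF[8]=7
  step 4: row=7, L[7]='Q', prepend. Next row=LF[7]=5
  step 5: row=5, L[5]='P', prepend. Next row=LF[5]=1
  step 6: row=1, L[1]='p', prepend. Next row=LF[1]=6
  step 7: row=6, L[6]='Q', prepend. Next row=LF[6]=4
  step 8: row=4, L[4]='Q', prepend. Next row=LF[4]=3
  step 9: row=3, L[3]='Q', prepend. Next row=LF[3]=2
  step 10: row=2, L[2]='r', prepend. Next row=LF[2]=9
Reversed output: rQQQpPQqr$

Answer: rQQQpPQqr$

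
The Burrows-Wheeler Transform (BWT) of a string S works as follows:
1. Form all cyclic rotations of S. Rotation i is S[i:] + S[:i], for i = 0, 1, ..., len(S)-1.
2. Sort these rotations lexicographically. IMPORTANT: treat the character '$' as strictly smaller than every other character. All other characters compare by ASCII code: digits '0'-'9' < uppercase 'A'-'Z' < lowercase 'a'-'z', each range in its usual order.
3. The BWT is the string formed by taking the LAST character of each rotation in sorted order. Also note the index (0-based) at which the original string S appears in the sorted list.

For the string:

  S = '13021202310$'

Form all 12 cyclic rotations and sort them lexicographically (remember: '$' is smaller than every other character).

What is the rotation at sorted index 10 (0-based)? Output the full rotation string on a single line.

All 12 rotations (rotation i = S[i:]+S[:i]):
  rot[0] = 13021202310$
  rot[1] = 3021202310$1
  rot[2] = 021202310$13
  rot[3] = 21202310$130
  rot[4] = 1202310$1302
  rot[5] = 202310$13021
  rot[6] = 02310$130212
  rot[7] = 2310$1302120
  rot[8] = 310$13021202
  rot[9] = 10$130212023
  rot[10] = 0$1302120231
  rot[11] = $13021202310
Sorted (with $ < everything):
  sorted[0] = $13021202310
  sorted[1] = 0$1302120231
  sorted[2] = 021202310$13
  sorted[3] = 02310$130212
  sorted[4] = 10$130212023
  sorted[5] = 1202310$1302
  sorted[6] = 13021202310$
  sorted[7] = 202310$13021
  sorted[8] = 21202310$130
  sorted[9] = 2310$1302120
  sorted[10] = 3021202310$1
  sorted[11] = 310$13021202
sorted[10] = 3021202310$1

Answer: 3021202310$1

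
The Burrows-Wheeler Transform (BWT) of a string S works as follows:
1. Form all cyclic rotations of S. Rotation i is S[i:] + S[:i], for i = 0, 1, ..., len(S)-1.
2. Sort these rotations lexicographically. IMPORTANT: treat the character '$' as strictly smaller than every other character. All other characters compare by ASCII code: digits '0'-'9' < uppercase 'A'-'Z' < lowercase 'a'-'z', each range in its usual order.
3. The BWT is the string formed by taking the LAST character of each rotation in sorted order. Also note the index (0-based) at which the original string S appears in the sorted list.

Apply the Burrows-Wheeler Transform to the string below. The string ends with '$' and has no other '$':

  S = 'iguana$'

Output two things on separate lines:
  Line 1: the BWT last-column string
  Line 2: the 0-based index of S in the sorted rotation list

All 7 rotations (rotation i = S[i:]+S[:i]):
  rot[0] = iguana$
  rot[1] = guana$i
  rot[2] = uana$ig
  rot[3] = ana$igu
  rot[4] = na$igua
  rot[5] = a$iguan
  rot[6] = $iguana
Sorted (with $ < everything):
  sorted[0] = $iguana  (last char: 'a')
  sorted[1] = a$iguan  (last char: 'n')
  sorted[2] = ana$igu  (last char: 'u')
  sorted[3] = guana$i  (last char: 'i')
  sorted[4] = iguana$  (last char: '$')
  sorted[5] = na$igua  (last char: 'a')
  sorted[6] = uana$ig  (last char: 'g')
Last column: anui$ag
Original string S is at sorted index 4

Answer: anui$ag
4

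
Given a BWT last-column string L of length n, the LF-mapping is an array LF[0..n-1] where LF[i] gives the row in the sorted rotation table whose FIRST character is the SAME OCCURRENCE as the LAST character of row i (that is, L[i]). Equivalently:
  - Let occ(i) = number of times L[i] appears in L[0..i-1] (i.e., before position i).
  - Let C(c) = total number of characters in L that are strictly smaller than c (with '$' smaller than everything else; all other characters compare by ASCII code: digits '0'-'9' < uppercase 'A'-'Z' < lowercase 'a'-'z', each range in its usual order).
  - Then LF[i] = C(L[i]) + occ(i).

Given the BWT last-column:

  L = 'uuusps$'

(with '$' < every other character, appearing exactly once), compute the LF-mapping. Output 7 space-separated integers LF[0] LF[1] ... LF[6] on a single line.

Char counts: '$':1, 'p':1, 's':2, 'u':3
C (first-col start): C('$')=0, C('p')=1, C('s')=2, C('u')=4
L[0]='u': occ=0, LF[0]=C('u')+0=4+0=4
L[1]='u': occ=1, LF[1]=C('u')+1=4+1=5
L[2]='u': occ=2, LF[2]=C('u')+2=4+2=6
L[3]='s': occ=0, LF[3]=C('s')+0=2+0=2
L[4]='p': occ=0, LF[4]=C('p')+0=1+0=1
L[5]='s': occ=1, LF[5]=C('s')+1=2+1=3
L[6]='$': occ=0, LF[6]=C('$')+0=0+0=0

Answer: 4 5 6 2 1 3 0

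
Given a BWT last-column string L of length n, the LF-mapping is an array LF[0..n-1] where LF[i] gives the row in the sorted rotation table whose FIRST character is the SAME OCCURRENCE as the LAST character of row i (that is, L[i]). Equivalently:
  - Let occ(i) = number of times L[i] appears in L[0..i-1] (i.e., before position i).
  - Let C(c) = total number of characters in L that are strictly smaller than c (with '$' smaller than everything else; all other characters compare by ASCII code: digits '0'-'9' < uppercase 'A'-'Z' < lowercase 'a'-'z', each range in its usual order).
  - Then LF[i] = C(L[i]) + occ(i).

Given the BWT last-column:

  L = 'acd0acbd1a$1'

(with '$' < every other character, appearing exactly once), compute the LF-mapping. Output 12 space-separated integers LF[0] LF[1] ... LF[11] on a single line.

Answer: 4 8 10 1 5 9 7 11 2 6 0 3

Derivation:
Char counts: '$':1, '0':1, '1':2, 'a':3, 'b':1, 'c':2, 'd':2
C (first-col start): C('$')=0, C('0')=1, C('1')=2, C('a')=4, C('b')=7, C('c')=8, C('d')=10
L[0]='a': occ=0, LF[0]=C('a')+0=4+0=4
L[1]='c': occ=0, LF[1]=C('c')+0=8+0=8
L[2]='d': occ=0, LF[2]=C('d')+0=10+0=10
L[3]='0': occ=0, LF[3]=C('0')+0=1+0=1
L[4]='a': occ=1, LF[4]=C('a')+1=4+1=5
L[5]='c': occ=1, LF[5]=C('c')+1=8+1=9
L[6]='b': occ=0, LF[6]=C('b')+0=7+0=7
L[7]='d': occ=1, LF[7]=C('d')+1=10+1=11
L[8]='1': occ=0, LF[8]=C('1')+0=2+0=2
L[9]='a': occ=2, LF[9]=C('a')+2=4+2=6
L[10]='$': occ=0, LF[10]=C('$')+0=0+0=0
L[11]='1': occ=1, LF[11]=C('1')+1=2+1=3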